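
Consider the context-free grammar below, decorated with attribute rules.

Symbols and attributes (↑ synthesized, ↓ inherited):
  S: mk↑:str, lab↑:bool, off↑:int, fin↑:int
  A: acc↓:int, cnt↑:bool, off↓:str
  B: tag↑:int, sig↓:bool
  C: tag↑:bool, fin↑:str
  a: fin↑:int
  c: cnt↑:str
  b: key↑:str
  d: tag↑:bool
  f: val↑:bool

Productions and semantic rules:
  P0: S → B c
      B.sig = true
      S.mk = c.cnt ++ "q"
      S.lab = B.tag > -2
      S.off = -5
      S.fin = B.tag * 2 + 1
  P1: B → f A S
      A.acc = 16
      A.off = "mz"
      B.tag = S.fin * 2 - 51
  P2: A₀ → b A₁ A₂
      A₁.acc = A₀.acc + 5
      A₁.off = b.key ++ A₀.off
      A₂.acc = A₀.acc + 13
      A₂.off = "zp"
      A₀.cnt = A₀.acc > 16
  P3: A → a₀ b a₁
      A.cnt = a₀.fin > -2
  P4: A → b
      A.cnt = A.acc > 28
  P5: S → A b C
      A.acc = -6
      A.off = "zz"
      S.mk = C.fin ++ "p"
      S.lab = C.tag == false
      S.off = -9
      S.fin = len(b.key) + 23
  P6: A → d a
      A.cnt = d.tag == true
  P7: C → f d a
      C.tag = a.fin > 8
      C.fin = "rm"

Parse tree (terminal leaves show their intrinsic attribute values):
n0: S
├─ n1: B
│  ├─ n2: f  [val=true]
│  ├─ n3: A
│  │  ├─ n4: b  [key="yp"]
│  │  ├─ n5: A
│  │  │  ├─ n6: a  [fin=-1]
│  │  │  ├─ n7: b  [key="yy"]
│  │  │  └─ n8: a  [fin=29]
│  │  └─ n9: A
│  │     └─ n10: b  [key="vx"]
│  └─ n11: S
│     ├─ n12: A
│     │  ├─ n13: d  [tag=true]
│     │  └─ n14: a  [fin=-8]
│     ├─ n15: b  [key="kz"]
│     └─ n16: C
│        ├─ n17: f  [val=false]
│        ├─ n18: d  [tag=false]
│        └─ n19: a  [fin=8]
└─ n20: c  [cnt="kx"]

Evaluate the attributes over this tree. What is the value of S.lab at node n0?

1. n1.sig = true  [true]
2. n2.val = true  [terminal]
3. n3.acc = 16  [16]
4. n3.off = "mz"  ["mz"]
5. n4.key = "yp"  [terminal]
6. n5.acc = 21  [A₀.acc + 5]
7. n5.off = "ypmz"  [b.key ++ A₀.off]
8. n6.fin = -1  [terminal]
9. n7.key = "yy"  [terminal]
10. n8.fin = 29  [terminal]
11. n5.cnt = true  [a₀.fin > -2]
12. n9.acc = 29  [A₀.acc + 13]
13. n9.off = "zp"  ["zp"]
14. n10.key = "vx"  [terminal]
15. n9.cnt = true  [A.acc > 28]
16. n3.cnt = false  [A₀.acc > 16]
17. n12.acc = -6  [-6]
18. n12.off = "zz"  ["zz"]
19. n13.tag = true  [terminal]
20. n14.fin = -8  [terminal]
21. n12.cnt = true  [d.tag == true]
22. n15.key = "kz"  [terminal]
23. n17.val = false  [terminal]
24. n18.tag = false  [terminal]
25. n19.fin = 8  [terminal]
26. n16.tag = false  [a.fin > 8]
27. n16.fin = "rm"  ["rm"]
28. n11.mk = "rmp"  [C.fin ++ "p"]
29. n11.lab = true  [C.tag == false]
30. n11.off = -9  [-9]
31. n11.fin = 25  [len(b.key) + 23]
32. n1.tag = -1  [S.fin * 2 - 51]
33. n20.cnt = "kx"  [terminal]
34. n0.mk = "kxq"  [c.cnt ++ "q"]
35. n0.lab = true  [B.tag > -2]
36. n0.off = -5  [-5]
37. n0.fin = -1  [B.tag * 2 + 1]

true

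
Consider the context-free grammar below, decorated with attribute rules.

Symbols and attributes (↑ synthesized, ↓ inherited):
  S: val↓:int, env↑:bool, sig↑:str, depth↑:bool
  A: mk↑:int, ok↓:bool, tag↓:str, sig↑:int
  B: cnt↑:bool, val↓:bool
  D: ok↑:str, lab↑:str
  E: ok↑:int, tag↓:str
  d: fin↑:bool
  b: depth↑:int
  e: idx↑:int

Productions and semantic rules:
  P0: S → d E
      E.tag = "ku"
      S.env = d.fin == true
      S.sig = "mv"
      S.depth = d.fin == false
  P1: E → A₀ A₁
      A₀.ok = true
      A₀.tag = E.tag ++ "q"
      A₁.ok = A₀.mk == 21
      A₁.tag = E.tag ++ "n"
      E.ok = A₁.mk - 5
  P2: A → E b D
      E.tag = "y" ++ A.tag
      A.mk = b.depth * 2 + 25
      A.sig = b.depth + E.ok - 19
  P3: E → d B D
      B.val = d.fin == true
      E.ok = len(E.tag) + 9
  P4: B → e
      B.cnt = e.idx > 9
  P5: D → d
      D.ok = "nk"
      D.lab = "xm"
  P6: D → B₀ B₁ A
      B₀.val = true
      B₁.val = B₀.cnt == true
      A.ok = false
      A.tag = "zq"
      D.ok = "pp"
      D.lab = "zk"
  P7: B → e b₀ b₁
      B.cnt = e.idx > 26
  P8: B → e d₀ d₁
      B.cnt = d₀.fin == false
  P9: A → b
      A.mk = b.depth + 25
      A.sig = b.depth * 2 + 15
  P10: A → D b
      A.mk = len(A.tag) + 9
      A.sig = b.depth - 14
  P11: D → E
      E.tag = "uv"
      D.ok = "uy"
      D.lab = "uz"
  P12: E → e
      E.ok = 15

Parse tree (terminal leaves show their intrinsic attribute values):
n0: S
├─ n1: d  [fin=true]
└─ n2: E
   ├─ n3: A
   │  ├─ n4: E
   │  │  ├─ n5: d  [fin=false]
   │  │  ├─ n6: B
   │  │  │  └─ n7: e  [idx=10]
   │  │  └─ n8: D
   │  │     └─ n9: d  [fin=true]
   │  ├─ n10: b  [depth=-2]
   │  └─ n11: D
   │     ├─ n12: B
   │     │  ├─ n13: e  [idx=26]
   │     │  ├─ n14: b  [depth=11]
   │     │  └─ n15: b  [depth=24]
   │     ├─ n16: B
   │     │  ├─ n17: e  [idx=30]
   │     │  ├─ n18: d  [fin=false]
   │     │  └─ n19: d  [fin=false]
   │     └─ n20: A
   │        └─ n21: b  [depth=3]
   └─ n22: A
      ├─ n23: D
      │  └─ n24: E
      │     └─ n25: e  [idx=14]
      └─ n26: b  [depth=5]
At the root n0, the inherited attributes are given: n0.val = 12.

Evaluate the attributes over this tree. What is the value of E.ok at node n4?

1. n0.val = 12  [given at root]
2. n1.fin = true  [terminal]
3. n2.tag = "ku"  ["ku"]
4. n3.ok = true  [true]
5. n3.tag = "kuq"  [E.tag ++ "q"]
6. n4.tag = "ykuq"  ["y" ++ A.tag]
7. n5.fin = false  [terminal]
8. n6.val = false  [d.fin == true]
9. n7.idx = 10  [terminal]
10. n6.cnt = true  [e.idx > 9]
11. n9.fin = true  [terminal]
12. n8.ok = "nk"  ["nk"]
13. n8.lab = "xm"  ["xm"]
14. n4.ok = 13  [len(E.tag) + 9]
15. n10.depth = -2  [terminal]
16. n12.val = true  [true]
17. n13.idx = 26  [terminal]
18. n14.depth = 11  [terminal]
19. n15.depth = 24  [terminal]
20. n12.cnt = false  [e.idx > 26]
21. n16.val = false  [B₀.cnt == true]
22. n17.idx = 30  [terminal]
23. n18.fin = false  [terminal]
24. n19.fin = false  [terminal]
25. n16.cnt = true  [d₀.fin == false]
26. n20.ok = false  [false]
27. n20.tag = "zq"  ["zq"]
28. n21.depth = 3  [terminal]
29. n20.mk = 28  [b.depth + 25]
30. n20.sig = 21  [b.depth * 2 + 15]
31. n11.ok = "pp"  ["pp"]
32. n11.lab = "zk"  ["zk"]
33. n3.mk = 21  [b.depth * 2 + 25]
34. n3.sig = -8  [b.depth + E.ok - 19]
35. n22.ok = true  [A₀.mk == 21]
36. n22.tag = "kun"  [E.tag ++ "n"]
37. n24.tag = "uv"  ["uv"]
38. n25.idx = 14  [terminal]
39. n24.ok = 15  [15]
40. n23.ok = "uy"  ["uy"]
41. n23.lab = "uz"  ["uz"]
42. n26.depth = 5  [terminal]
43. n22.mk = 12  [len(A.tag) + 9]
44. n22.sig = -9  [b.depth - 14]
45. n2.ok = 7  [A₁.mk - 5]
46. n0.env = true  [d.fin == true]
47. n0.sig = "mv"  ["mv"]
48. n0.depth = false  [d.fin == false]

13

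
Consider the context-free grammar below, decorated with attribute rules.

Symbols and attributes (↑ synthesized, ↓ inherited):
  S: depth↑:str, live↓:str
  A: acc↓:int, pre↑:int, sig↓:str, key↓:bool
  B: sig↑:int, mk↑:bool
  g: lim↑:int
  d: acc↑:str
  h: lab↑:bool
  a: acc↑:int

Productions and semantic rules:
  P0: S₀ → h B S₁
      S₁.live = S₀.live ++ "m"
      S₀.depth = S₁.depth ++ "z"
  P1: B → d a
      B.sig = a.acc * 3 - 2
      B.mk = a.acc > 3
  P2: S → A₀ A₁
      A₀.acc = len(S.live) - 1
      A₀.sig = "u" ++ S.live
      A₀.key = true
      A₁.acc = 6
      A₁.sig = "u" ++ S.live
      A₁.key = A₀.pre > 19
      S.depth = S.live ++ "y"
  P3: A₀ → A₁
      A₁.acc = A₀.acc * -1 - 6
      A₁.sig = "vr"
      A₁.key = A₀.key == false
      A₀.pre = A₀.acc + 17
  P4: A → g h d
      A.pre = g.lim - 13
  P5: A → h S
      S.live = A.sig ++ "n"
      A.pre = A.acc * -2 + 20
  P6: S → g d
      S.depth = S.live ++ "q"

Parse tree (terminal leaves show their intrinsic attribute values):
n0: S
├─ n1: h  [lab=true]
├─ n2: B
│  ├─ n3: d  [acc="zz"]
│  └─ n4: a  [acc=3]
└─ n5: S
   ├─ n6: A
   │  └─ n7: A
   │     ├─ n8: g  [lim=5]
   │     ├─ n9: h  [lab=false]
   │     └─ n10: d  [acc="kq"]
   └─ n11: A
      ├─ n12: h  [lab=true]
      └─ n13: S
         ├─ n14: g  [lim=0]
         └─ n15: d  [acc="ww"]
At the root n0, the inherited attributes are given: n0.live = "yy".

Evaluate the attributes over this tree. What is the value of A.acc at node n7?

-8

1. n0.live = "yy"  [given at root]
2. n1.lab = true  [terminal]
3. n3.acc = "zz"  [terminal]
4. n4.acc = 3  [terminal]
5. n2.sig = 7  [a.acc * 3 - 2]
6. n2.mk = false  [a.acc > 3]
7. n5.live = "yym"  [S₀.live ++ "m"]
8. n6.acc = 2  [len(S.live) - 1]
9. n6.sig = "uyym"  ["u" ++ S.live]
10. n6.key = true  [true]
11. n7.acc = -8  [A₀.acc * -1 - 6]
12. n7.sig = "vr"  ["vr"]
13. n7.key = false  [A₀.key == false]
14. n8.lim = 5  [terminal]
15. n9.lab = false  [terminal]
16. n10.acc = "kq"  [terminal]
17. n7.pre = -8  [g.lim - 13]
18. n6.pre = 19  [A₀.acc + 17]
19. n11.acc = 6  [6]
20. n11.sig = "uyym"  ["u" ++ S.live]
21. n11.key = false  [A₀.pre > 19]
22. n12.lab = true  [terminal]
23. n13.live = "uyymn"  [A.sig ++ "n"]
24. n14.lim = 0  [terminal]
25. n15.acc = "ww"  [terminal]
26. n13.depth = "uyymnq"  [S.live ++ "q"]
27. n11.pre = 8  [A.acc * -2 + 20]
28. n5.depth = "yymy"  [S.live ++ "y"]
29. n0.depth = "yymyz"  [S₁.depth ++ "z"]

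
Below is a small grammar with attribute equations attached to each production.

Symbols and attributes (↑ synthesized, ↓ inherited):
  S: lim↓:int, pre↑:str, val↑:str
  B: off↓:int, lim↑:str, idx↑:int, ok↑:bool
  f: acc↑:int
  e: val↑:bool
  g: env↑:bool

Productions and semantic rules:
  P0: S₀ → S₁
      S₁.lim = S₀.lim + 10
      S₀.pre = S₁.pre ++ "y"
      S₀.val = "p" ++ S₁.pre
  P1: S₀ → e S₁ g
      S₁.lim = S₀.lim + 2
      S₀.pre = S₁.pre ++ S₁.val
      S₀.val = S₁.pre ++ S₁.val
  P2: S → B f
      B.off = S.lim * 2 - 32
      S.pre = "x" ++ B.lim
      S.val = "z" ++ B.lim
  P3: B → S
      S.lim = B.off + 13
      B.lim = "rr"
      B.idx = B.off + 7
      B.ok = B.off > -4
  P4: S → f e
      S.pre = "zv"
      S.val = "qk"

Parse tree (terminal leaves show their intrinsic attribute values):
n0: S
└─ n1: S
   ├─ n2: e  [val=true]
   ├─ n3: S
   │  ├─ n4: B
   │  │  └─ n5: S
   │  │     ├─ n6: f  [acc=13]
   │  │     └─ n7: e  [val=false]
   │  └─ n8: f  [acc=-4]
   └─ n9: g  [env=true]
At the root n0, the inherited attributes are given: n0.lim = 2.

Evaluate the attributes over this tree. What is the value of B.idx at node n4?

3

1. n0.lim = 2  [given at root]
2. n1.lim = 12  [S₀.lim + 10]
3. n2.val = true  [terminal]
4. n3.lim = 14  [S₀.lim + 2]
5. n4.off = -4  [S.lim * 2 - 32]
6. n5.lim = 9  [B.off + 13]
7. n6.acc = 13  [terminal]
8. n7.val = false  [terminal]
9. n5.pre = "zv"  ["zv"]
10. n5.val = "qk"  ["qk"]
11. n4.lim = "rr"  ["rr"]
12. n4.idx = 3  [B.off + 7]
13. n4.ok = false  [B.off > -4]
14. n8.acc = -4  [terminal]
15. n3.pre = "xrr"  ["x" ++ B.lim]
16. n3.val = "zrr"  ["z" ++ B.lim]
17. n9.env = true  [terminal]
18. n1.pre = "xrrzrr"  [S₁.pre ++ S₁.val]
19. n1.val = "xrrzrr"  [S₁.pre ++ S₁.val]
20. n0.pre = "xrrzrry"  [S₁.pre ++ "y"]
21. n0.val = "pxrrzrr"  ["p" ++ S₁.pre]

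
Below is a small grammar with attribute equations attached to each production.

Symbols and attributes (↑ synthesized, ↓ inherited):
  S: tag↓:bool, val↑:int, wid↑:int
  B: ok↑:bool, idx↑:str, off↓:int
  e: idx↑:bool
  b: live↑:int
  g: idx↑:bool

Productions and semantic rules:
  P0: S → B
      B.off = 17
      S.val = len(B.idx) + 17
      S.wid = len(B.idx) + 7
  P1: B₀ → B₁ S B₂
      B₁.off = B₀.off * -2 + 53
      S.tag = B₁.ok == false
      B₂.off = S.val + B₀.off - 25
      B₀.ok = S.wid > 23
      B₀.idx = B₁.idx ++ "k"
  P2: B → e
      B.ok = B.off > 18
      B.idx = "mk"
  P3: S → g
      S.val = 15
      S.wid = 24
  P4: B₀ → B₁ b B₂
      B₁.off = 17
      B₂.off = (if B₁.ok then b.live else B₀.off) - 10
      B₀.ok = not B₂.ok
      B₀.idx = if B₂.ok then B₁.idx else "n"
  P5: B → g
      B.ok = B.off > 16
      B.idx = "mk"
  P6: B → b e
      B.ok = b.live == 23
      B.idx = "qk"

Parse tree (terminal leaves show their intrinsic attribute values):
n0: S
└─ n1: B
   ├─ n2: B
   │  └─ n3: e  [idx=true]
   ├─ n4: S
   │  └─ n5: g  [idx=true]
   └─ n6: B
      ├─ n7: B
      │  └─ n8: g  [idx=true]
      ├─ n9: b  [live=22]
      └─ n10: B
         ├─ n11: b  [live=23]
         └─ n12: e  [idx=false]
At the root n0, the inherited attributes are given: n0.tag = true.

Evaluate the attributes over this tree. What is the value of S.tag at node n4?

1. n0.tag = true  [given at root]
2. n1.off = 17  [17]
3. n2.off = 19  [B₀.off * -2 + 53]
4. n3.idx = true  [terminal]
5. n2.ok = true  [B.off > 18]
6. n2.idx = "mk"  ["mk"]
7. n4.tag = false  [B₁.ok == false]
8. n5.idx = true  [terminal]
9. n4.val = 15  [15]
10. n4.wid = 24  [24]
11. n6.off = 7  [S.val + B₀.off - 25]
12. n7.off = 17  [17]
13. n8.idx = true  [terminal]
14. n7.ok = true  [B.off > 16]
15. n7.idx = "mk"  ["mk"]
16. n9.live = 22  [terminal]
17. n10.off = 12  [(if B₁.ok then b.live else B₀.off) - 10]
18. n11.live = 23  [terminal]
19. n12.idx = false  [terminal]
20. n10.ok = true  [b.live == 23]
21. n10.idx = "qk"  ["qk"]
22. n6.ok = false  [not B₂.ok]
23. n6.idx = "mk"  [if B₂.ok then B₁.idx else "n"]
24. n1.ok = true  [S.wid > 23]
25. n1.idx = "mkk"  [B₁.idx ++ "k"]
26. n0.val = 20  [len(B.idx) + 17]
27. n0.wid = 10  [len(B.idx) + 7]

false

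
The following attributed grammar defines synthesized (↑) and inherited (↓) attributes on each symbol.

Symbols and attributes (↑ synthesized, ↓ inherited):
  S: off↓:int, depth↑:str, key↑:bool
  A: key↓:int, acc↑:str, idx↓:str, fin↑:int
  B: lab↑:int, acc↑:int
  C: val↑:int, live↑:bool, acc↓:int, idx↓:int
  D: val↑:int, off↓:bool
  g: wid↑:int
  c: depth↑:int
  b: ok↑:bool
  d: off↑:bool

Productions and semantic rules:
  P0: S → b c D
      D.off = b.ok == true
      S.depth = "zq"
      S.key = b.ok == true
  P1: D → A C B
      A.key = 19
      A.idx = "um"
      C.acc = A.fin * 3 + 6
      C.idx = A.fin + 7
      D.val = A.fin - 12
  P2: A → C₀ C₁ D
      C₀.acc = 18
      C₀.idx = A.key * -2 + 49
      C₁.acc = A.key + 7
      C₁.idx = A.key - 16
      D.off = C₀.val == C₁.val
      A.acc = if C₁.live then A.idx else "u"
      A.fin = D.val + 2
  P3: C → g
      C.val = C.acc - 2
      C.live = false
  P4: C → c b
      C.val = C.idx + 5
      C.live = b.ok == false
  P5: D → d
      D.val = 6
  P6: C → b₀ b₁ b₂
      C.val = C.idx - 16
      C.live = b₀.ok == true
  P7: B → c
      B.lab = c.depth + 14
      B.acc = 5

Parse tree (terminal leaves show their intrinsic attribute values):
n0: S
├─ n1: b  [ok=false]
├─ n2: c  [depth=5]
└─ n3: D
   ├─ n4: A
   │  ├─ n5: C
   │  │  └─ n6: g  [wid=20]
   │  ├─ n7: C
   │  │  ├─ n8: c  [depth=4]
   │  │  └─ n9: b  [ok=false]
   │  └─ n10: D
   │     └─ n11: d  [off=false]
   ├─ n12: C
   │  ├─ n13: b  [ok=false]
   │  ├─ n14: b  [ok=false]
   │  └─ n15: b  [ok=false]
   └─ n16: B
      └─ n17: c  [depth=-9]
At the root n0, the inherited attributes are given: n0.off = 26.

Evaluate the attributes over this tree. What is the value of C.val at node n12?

1. n0.off = 26  [given at root]
2. n1.ok = false  [terminal]
3. n2.depth = 5  [terminal]
4. n3.off = false  [b.ok == true]
5. n4.key = 19  [19]
6. n4.idx = "um"  ["um"]
7. n5.acc = 18  [18]
8. n5.idx = 11  [A.key * -2 + 49]
9. n6.wid = 20  [terminal]
10. n5.val = 16  [C.acc - 2]
11. n5.live = false  [false]
12. n7.acc = 26  [A.key + 7]
13. n7.idx = 3  [A.key - 16]
14. n8.depth = 4  [terminal]
15. n9.ok = false  [terminal]
16. n7.val = 8  [C.idx + 5]
17. n7.live = true  [b.ok == false]
18. n10.off = false  [C₀.val == C₁.val]
19. n11.off = false  [terminal]
20. n10.val = 6  [6]
21. n4.acc = "um"  [if C₁.live then A.idx else "u"]
22. n4.fin = 8  [D.val + 2]
23. n12.acc = 30  [A.fin * 3 + 6]
24. n12.idx = 15  [A.fin + 7]
25. n13.ok = false  [terminal]
26. n14.ok = false  [terminal]
27. n15.ok = false  [terminal]
28. n12.val = -1  [C.idx - 16]
29. n12.live = false  [b₀.ok == true]
30. n17.depth = -9  [terminal]
31. n16.lab = 5  [c.depth + 14]
32. n16.acc = 5  [5]
33. n3.val = -4  [A.fin - 12]
34. n0.depth = "zq"  ["zq"]
35. n0.key = false  [b.ok == true]

-1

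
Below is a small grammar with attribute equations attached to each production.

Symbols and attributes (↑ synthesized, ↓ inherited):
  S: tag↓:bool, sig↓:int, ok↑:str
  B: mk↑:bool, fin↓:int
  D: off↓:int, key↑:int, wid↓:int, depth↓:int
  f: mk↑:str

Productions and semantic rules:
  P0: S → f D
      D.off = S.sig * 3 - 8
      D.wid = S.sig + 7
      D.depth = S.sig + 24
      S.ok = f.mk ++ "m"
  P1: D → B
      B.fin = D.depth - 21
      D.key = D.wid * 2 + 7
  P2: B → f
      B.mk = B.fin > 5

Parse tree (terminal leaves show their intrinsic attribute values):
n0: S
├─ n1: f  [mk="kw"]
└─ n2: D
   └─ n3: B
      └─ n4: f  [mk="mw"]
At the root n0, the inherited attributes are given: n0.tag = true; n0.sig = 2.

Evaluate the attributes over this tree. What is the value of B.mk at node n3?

false

1. n0.tag = true  [given at root]
2. n0.sig = 2  [given at root]
3. n1.mk = "kw"  [terminal]
4. n2.off = -2  [S.sig * 3 - 8]
5. n2.wid = 9  [S.sig + 7]
6. n2.depth = 26  [S.sig + 24]
7. n3.fin = 5  [D.depth - 21]
8. n4.mk = "mw"  [terminal]
9. n3.mk = false  [B.fin > 5]
10. n2.key = 25  [D.wid * 2 + 7]
11. n0.ok = "kwm"  [f.mk ++ "m"]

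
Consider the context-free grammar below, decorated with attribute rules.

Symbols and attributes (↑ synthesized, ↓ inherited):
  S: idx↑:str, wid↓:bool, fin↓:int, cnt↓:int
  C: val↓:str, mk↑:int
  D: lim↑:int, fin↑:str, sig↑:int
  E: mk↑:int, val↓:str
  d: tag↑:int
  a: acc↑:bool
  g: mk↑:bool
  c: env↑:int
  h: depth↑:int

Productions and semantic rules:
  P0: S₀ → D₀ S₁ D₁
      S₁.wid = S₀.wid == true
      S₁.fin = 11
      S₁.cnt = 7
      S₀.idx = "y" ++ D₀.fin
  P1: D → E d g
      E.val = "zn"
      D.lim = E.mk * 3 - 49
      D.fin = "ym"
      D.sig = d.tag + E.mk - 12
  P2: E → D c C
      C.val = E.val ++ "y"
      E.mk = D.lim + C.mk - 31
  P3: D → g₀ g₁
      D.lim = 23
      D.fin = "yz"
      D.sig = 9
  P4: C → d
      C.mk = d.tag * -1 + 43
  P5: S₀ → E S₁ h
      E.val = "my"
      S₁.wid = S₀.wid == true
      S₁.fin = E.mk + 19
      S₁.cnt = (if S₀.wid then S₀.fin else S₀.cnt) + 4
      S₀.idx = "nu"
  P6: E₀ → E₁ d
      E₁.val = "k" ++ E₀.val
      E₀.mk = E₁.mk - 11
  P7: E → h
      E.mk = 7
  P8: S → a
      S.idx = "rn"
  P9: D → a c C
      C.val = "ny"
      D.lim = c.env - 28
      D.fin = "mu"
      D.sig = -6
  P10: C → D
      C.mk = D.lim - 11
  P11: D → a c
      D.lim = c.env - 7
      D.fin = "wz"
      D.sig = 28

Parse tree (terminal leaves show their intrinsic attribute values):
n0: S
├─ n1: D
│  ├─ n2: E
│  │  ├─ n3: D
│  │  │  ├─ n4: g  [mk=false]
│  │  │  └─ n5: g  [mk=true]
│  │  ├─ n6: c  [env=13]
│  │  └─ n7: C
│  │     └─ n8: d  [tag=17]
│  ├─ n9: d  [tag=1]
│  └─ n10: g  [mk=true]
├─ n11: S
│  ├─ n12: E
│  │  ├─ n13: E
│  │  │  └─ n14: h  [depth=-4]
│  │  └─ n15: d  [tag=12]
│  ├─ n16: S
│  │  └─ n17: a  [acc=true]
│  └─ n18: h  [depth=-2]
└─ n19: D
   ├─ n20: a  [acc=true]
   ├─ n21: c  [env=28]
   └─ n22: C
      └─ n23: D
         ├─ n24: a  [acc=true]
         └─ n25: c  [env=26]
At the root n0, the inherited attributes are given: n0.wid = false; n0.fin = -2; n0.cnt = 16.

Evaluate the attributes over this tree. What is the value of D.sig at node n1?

1. n0.wid = false  [given at root]
2. n0.fin = -2  [given at root]
3. n0.cnt = 16  [given at root]
4. n2.val = "zn"  ["zn"]
5. n4.mk = false  [terminal]
6. n5.mk = true  [terminal]
7. n3.lim = 23  [23]
8. n3.fin = "yz"  ["yz"]
9. n3.sig = 9  [9]
10. n6.env = 13  [terminal]
11. n7.val = "zny"  [E.val ++ "y"]
12. n8.tag = 17  [terminal]
13. n7.mk = 26  [d.tag * -1 + 43]
14. n2.mk = 18  [D.lim + C.mk - 31]
15. n9.tag = 1  [terminal]
16. n10.mk = true  [terminal]
17. n1.lim = 5  [E.mk * 3 - 49]
18. n1.fin = "ym"  ["ym"]
19. n1.sig = 7  [d.tag + E.mk - 12]
20. n11.wid = false  [S₀.wid == true]
21. n11.fin = 11  [11]
22. n11.cnt = 7  [7]
23. n12.val = "my"  ["my"]
24. n13.val = "kmy"  ["k" ++ E₀.val]
25. n14.depth = -4  [terminal]
26. n13.mk = 7  [7]
27. n15.tag = 12  [terminal]
28. n12.mk = -4  [E₁.mk - 11]
29. n16.wid = false  [S₀.wid == true]
30. n16.fin = 15  [E.mk + 19]
31. n16.cnt = 11  [(if S₀.wid then S₀.fin else S₀.cnt) + 4]
32. n17.acc = true  [terminal]
33. n16.idx = "rn"  ["rn"]
34. n18.depth = -2  [terminal]
35. n11.idx = "nu"  ["nu"]
36. n20.acc = true  [terminal]
37. n21.env = 28  [terminal]
38. n22.val = "ny"  ["ny"]
39. n24.acc = true  [terminal]
40. n25.env = 26  [terminal]
41. n23.lim = 19  [c.env - 7]
42. n23.fin = "wz"  ["wz"]
43. n23.sig = 28  [28]
44. n22.mk = 8  [D.lim - 11]
45. n19.lim = 0  [c.env - 28]
46. n19.fin = "mu"  ["mu"]
47. n19.sig = -6  [-6]
48. n0.idx = "yym"  ["y" ++ D₀.fin]

7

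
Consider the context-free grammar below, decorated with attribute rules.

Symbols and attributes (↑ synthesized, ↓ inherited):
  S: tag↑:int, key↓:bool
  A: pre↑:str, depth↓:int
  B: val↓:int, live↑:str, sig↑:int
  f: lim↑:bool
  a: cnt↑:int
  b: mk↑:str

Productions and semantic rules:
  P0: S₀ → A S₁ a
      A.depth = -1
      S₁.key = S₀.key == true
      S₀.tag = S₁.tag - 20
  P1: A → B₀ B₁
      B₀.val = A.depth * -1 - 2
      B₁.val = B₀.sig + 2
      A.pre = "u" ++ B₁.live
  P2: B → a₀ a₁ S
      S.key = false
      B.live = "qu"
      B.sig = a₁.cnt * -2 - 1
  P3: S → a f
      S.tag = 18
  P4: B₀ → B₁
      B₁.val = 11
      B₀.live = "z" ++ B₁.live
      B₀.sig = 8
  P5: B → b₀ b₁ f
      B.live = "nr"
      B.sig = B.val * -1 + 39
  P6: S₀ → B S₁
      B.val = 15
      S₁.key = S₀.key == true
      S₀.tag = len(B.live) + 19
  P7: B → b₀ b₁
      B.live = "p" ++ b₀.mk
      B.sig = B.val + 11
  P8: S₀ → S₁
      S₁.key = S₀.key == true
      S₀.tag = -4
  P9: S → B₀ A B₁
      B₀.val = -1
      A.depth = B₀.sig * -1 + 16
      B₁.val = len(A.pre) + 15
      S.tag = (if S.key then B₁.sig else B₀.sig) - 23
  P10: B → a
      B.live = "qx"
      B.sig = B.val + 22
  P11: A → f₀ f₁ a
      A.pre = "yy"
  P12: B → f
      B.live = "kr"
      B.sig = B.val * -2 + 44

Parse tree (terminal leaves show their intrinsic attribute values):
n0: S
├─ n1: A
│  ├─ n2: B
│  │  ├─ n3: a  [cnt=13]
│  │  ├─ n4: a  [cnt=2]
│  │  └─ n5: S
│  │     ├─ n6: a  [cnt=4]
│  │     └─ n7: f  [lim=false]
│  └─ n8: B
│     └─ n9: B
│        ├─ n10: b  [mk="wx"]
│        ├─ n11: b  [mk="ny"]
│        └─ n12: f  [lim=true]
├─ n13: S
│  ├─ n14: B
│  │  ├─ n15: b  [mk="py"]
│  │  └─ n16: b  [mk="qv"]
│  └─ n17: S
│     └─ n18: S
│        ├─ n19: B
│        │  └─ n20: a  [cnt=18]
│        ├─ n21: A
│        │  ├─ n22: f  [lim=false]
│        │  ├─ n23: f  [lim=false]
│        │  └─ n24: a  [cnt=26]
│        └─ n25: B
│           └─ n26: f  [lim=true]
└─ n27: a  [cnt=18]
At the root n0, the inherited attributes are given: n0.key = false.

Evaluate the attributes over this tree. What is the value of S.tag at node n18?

1. n0.key = false  [given at root]
2. n1.depth = -1  [-1]
3. n2.val = -1  [A.depth * -1 - 2]
4. n3.cnt = 13  [terminal]
5. n4.cnt = 2  [terminal]
6. n5.key = false  [false]
7. n6.cnt = 4  [terminal]
8. n7.lim = false  [terminal]
9. n5.tag = 18  [18]
10. n2.live = "qu"  ["qu"]
11. n2.sig = -5  [a₁.cnt * -2 - 1]
12. n8.val = -3  [B₀.sig + 2]
13. n9.val = 11  [11]
14. n10.mk = "wx"  [terminal]
15. n11.mk = "ny"  [terminal]
16. n12.lim = true  [terminal]
17. n9.live = "nr"  ["nr"]
18. n9.sig = 28  [B.val * -1 + 39]
19. n8.live = "znr"  ["z" ++ B₁.live]
20. n8.sig = 8  [8]
21. n1.pre = "uznr"  ["u" ++ B₁.live]
22. n13.key = false  [S₀.key == true]
23. n14.val = 15  [15]
24. n15.mk = "py"  [terminal]
25. n16.mk = "qv"  [terminal]
26. n14.live = "ppy"  ["p" ++ b₀.mk]
27. n14.sig = 26  [B.val + 11]
28. n17.key = false  [S₀.key == true]
29. n18.key = false  [S₀.key == true]
30. n19.val = -1  [-1]
31. n20.cnt = 18  [terminal]
32. n19.live = "qx"  ["qx"]
33. n19.sig = 21  [B.val + 22]
34. n21.depth = -5  [B₀.sig * -1 + 16]
35. n22.lim = false  [terminal]
36. n23.lim = false  [terminal]
37. n24.cnt = 26  [terminal]
38. n21.pre = "yy"  ["yy"]
39. n25.val = 17  [len(A.pre) + 15]
40. n26.lim = true  [terminal]
41. n25.live = "kr"  ["kr"]
42. n25.sig = 10  [B.val * -2 + 44]
43. n18.tag = -2  [(if S.key then B₁.sig else B₀.sig) - 23]
44. n17.tag = -4  [-4]
45. n13.tag = 22  [len(B.live) + 19]
46. n27.cnt = 18  [terminal]
47. n0.tag = 2  [S₁.tag - 20]

-2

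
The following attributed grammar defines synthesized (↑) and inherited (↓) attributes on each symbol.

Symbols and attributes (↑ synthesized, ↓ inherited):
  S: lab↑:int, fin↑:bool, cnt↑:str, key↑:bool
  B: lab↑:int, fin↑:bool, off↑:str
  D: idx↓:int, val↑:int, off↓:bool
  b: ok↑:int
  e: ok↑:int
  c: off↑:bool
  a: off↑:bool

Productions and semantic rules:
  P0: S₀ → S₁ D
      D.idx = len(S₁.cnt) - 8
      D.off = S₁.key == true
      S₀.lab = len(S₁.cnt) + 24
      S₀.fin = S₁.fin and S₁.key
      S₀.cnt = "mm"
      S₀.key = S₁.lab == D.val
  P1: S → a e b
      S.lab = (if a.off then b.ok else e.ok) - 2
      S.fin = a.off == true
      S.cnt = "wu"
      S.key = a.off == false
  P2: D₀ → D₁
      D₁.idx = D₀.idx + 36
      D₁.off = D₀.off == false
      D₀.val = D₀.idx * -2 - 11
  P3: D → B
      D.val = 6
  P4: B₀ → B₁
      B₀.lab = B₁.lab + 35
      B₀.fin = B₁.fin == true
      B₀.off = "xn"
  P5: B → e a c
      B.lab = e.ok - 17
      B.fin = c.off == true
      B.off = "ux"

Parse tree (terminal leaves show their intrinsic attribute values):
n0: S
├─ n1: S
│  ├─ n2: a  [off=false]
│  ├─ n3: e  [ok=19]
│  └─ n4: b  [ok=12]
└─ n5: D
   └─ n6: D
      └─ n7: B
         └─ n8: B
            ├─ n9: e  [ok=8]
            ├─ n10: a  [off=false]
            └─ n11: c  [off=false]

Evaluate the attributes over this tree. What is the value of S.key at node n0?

1. n2.off = false  [terminal]
2. n3.ok = 19  [terminal]
3. n4.ok = 12  [terminal]
4. n1.lab = 17  [(if a.off then b.ok else e.ok) - 2]
5. n1.fin = false  [a.off == true]
6. n1.cnt = "wu"  ["wu"]
7. n1.key = true  [a.off == false]
8. n5.idx = -6  [len(S₁.cnt) - 8]
9. n5.off = true  [S₁.key == true]
10. n6.idx = 30  [D₀.idx + 36]
11. n6.off = false  [D₀.off == false]
12. n9.ok = 8  [terminal]
13. n10.off = false  [terminal]
14. n11.off = false  [terminal]
15. n8.lab = -9  [e.ok - 17]
16. n8.fin = false  [c.off == true]
17. n8.off = "ux"  ["ux"]
18. n7.lab = 26  [B₁.lab + 35]
19. n7.fin = false  [B₁.fin == true]
20. n7.off = "xn"  ["xn"]
21. n6.val = 6  [6]
22. n5.val = 1  [D₀.idx * -2 - 11]
23. n0.lab = 26  [len(S₁.cnt) + 24]
24. n0.fin = false  [S₁.fin and S₁.key]
25. n0.cnt = "mm"  ["mm"]
26. n0.key = false  [S₁.lab == D.val]

false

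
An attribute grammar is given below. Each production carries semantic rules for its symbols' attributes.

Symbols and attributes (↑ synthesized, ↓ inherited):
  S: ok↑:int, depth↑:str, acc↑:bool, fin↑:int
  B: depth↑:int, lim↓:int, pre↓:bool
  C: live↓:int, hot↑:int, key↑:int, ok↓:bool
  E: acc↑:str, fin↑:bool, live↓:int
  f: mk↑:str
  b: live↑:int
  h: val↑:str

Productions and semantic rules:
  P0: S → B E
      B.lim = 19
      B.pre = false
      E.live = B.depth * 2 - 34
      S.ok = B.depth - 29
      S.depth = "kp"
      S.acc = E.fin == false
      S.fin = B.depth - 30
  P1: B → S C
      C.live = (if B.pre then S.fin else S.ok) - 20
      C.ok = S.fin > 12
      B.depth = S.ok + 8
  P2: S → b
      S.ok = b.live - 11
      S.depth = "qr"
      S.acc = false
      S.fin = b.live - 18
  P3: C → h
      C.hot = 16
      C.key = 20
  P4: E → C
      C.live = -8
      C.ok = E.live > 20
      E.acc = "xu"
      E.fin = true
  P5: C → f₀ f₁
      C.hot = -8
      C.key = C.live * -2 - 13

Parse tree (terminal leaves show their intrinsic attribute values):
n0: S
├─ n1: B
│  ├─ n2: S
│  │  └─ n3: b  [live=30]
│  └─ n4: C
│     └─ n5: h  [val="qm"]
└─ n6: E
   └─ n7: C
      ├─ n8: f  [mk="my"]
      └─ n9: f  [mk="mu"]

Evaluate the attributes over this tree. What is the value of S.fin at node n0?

-3

1. n1.lim = 19  [19]
2. n1.pre = false  [false]
3. n3.live = 30  [terminal]
4. n2.ok = 19  [b.live - 11]
5. n2.depth = "qr"  ["qr"]
6. n2.acc = false  [false]
7. n2.fin = 12  [b.live - 18]
8. n4.live = -1  [(if B.pre then S.fin else S.ok) - 20]
9. n4.ok = false  [S.fin > 12]
10. n5.val = "qm"  [terminal]
11. n4.hot = 16  [16]
12. n4.key = 20  [20]
13. n1.depth = 27  [S.ok + 8]
14. n6.live = 20  [B.depth * 2 - 34]
15. n7.live = -8  [-8]
16. n7.ok = false  [E.live > 20]
17. n8.mk = "my"  [terminal]
18. n9.mk = "mu"  [terminal]
19. n7.hot = -8  [-8]
20. n7.key = 3  [C.live * -2 - 13]
21. n6.acc = "xu"  ["xu"]
22. n6.fin = true  [true]
23. n0.ok = -2  [B.depth - 29]
24. n0.depth = "kp"  ["kp"]
25. n0.acc = false  [E.fin == false]
26. n0.fin = -3  [B.depth - 30]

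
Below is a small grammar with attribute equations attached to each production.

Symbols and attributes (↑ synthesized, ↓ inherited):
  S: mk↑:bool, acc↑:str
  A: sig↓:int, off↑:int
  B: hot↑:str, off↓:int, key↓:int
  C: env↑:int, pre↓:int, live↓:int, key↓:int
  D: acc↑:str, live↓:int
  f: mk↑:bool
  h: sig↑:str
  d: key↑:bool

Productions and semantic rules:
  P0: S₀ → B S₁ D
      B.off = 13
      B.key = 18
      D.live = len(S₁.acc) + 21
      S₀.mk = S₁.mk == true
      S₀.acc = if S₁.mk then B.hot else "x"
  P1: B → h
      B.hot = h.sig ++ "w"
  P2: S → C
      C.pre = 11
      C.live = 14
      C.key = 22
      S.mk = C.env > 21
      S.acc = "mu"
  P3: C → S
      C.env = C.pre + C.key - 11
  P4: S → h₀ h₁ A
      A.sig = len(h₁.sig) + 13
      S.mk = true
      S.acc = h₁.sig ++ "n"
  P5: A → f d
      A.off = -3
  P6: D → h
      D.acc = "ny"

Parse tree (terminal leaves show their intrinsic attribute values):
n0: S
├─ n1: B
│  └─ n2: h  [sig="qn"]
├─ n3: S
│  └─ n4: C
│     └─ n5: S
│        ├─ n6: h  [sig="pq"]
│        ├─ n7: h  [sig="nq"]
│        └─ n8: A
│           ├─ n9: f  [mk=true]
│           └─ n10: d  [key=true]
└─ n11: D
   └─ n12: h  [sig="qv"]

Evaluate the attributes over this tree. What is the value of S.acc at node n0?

1. n1.off = 13  [13]
2. n1.key = 18  [18]
3. n2.sig = "qn"  [terminal]
4. n1.hot = "qnw"  [h.sig ++ "w"]
5. n4.pre = 11  [11]
6. n4.live = 14  [14]
7. n4.key = 22  [22]
8. n6.sig = "pq"  [terminal]
9. n7.sig = "nq"  [terminal]
10. n8.sig = 15  [len(h₁.sig) + 13]
11. n9.mk = true  [terminal]
12. n10.key = true  [terminal]
13. n8.off = -3  [-3]
14. n5.mk = true  [true]
15. n5.acc = "nqn"  [h₁.sig ++ "n"]
16. n4.env = 22  [C.pre + C.key - 11]
17. n3.mk = true  [C.env > 21]
18. n3.acc = "mu"  ["mu"]
19. n11.live = 23  [len(S₁.acc) + 21]
20. n12.sig = "qv"  [terminal]
21. n11.acc = "ny"  ["ny"]
22. n0.mk = true  [S₁.mk == true]
23. n0.acc = "qnw"  [if S₁.mk then B.hot else "x"]

"qnw"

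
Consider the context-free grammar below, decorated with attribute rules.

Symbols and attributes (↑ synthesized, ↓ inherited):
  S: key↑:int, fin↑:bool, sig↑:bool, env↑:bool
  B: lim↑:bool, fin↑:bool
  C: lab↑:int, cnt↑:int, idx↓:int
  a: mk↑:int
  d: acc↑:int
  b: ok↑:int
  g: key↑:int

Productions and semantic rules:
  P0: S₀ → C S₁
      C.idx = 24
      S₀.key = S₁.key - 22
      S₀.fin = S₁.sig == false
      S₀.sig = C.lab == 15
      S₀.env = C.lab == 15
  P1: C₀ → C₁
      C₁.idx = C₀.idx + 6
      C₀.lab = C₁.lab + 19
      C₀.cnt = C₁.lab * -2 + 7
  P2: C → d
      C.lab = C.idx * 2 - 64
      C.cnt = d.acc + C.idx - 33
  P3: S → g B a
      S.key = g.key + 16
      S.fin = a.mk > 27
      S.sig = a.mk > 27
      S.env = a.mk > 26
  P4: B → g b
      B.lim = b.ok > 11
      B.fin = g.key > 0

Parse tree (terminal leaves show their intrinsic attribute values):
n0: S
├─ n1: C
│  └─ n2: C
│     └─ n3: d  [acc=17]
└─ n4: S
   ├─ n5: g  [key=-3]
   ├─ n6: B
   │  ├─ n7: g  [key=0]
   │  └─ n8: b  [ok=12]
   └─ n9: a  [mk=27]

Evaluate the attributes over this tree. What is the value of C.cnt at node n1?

1. n1.idx = 24  [24]
2. n2.idx = 30  [C₀.idx + 6]
3. n3.acc = 17  [terminal]
4. n2.lab = -4  [C.idx * 2 - 64]
5. n2.cnt = 14  [d.acc + C.idx - 33]
6. n1.lab = 15  [C₁.lab + 19]
7. n1.cnt = 15  [C₁.lab * -2 + 7]
8. n5.key = -3  [terminal]
9. n7.key = 0  [terminal]
10. n8.ok = 12  [terminal]
11. n6.lim = true  [b.ok > 11]
12. n6.fin = false  [g.key > 0]
13. n9.mk = 27  [terminal]
14. n4.key = 13  [g.key + 16]
15. n4.fin = false  [a.mk > 27]
16. n4.sig = false  [a.mk > 27]
17. n4.env = true  [a.mk > 26]
18. n0.key = -9  [S₁.key - 22]
19. n0.fin = true  [S₁.sig == false]
20. n0.sig = true  [C.lab == 15]
21. n0.env = true  [C.lab == 15]

15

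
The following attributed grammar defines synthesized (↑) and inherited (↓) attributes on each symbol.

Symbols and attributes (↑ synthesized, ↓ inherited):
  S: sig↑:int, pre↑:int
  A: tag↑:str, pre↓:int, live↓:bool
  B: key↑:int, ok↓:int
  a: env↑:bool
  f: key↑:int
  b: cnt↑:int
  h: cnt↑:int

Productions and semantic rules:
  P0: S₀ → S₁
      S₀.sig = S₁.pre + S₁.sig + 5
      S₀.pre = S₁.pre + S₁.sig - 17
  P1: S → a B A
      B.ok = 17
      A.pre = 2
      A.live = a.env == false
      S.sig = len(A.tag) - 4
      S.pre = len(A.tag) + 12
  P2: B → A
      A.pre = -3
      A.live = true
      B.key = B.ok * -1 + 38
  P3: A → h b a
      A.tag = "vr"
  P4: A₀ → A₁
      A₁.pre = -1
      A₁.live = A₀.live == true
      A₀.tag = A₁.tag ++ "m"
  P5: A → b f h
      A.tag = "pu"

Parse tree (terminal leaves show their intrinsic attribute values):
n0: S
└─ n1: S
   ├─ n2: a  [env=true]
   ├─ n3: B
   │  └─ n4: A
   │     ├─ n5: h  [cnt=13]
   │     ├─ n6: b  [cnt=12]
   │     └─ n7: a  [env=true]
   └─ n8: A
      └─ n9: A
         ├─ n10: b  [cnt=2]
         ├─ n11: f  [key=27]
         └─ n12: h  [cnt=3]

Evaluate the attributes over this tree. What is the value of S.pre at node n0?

-3

1. n2.env = true  [terminal]
2. n3.ok = 17  [17]
3. n4.pre = -3  [-3]
4. n4.live = true  [true]
5. n5.cnt = 13  [terminal]
6. n6.cnt = 12  [terminal]
7. n7.env = true  [terminal]
8. n4.tag = "vr"  ["vr"]
9. n3.key = 21  [B.ok * -1 + 38]
10. n8.pre = 2  [2]
11. n8.live = false  [a.env == false]
12. n9.pre = -1  [-1]
13. n9.live = false  [A₀.live == true]
14. n10.cnt = 2  [terminal]
15. n11.key = 27  [terminal]
16. n12.cnt = 3  [terminal]
17. n9.tag = "pu"  ["pu"]
18. n8.tag = "pum"  [A₁.tag ++ "m"]
19. n1.sig = -1  [len(A.tag) - 4]
20. n1.pre = 15  [len(A.tag) + 12]
21. n0.sig = 19  [S₁.pre + S₁.sig + 5]
22. n0.pre = -3  [S₁.pre + S₁.sig - 17]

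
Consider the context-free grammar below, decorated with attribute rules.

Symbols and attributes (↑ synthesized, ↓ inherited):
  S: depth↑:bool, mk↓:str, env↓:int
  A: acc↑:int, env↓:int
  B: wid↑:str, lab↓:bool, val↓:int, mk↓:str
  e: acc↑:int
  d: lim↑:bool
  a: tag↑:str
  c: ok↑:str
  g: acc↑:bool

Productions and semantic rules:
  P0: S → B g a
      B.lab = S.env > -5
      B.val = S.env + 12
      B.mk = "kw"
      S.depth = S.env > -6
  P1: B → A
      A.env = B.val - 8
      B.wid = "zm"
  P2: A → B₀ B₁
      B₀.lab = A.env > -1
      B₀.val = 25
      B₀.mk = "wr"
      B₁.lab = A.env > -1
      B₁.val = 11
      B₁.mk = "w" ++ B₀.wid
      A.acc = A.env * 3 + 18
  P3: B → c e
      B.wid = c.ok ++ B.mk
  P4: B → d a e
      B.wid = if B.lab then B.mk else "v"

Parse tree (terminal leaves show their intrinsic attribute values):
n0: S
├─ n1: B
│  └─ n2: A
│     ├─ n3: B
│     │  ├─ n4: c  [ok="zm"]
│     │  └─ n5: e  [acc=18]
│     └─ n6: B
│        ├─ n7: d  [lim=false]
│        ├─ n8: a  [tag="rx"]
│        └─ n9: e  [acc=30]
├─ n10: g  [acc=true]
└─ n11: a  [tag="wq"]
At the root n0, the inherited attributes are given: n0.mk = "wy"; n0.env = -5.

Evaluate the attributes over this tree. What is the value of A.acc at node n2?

15

1. n0.mk = "wy"  [given at root]
2. n0.env = -5  [given at root]
3. n1.lab = false  [S.env > -5]
4. n1.val = 7  [S.env + 12]
5. n1.mk = "kw"  ["kw"]
6. n2.env = -1  [B.val - 8]
7. n3.lab = false  [A.env > -1]
8. n3.val = 25  [25]
9. n3.mk = "wr"  ["wr"]
10. n4.ok = "zm"  [terminal]
11. n5.acc = 18  [terminal]
12. n3.wid = "zmwr"  [c.ok ++ B.mk]
13. n6.lab = false  [A.env > -1]
14. n6.val = 11  [11]
15. n6.mk = "wzmwr"  ["w" ++ B₀.wid]
16. n7.lim = false  [terminal]
17. n8.tag = "rx"  [terminal]
18. n9.acc = 30  [terminal]
19. n6.wid = "v"  [if B.lab then B.mk else "v"]
20. n2.acc = 15  [A.env * 3 + 18]
21. n1.wid = "zm"  ["zm"]
22. n10.acc = true  [terminal]
23. n11.tag = "wq"  [terminal]
24. n0.depth = true  [S.env > -6]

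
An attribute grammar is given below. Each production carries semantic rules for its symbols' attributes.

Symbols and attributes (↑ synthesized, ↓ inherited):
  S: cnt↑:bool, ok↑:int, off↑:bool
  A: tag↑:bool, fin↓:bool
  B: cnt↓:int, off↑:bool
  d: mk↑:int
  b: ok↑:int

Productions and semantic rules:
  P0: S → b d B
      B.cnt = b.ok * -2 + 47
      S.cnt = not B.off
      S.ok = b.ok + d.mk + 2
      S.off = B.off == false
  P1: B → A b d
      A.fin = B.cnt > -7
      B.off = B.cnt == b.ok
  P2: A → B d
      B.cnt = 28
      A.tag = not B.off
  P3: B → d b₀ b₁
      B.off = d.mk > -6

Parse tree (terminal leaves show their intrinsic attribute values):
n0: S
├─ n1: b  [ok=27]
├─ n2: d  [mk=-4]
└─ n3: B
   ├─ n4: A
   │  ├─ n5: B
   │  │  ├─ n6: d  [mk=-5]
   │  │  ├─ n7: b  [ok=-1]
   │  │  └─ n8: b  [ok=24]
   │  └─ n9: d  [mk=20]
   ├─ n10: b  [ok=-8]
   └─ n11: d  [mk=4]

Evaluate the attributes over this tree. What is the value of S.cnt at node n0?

1. n1.ok = 27  [terminal]
2. n2.mk = -4  [terminal]
3. n3.cnt = -7  [b.ok * -2 + 47]
4. n4.fin = false  [B.cnt > -7]
5. n5.cnt = 28  [28]
6. n6.mk = -5  [terminal]
7. n7.ok = -1  [terminal]
8. n8.ok = 24  [terminal]
9. n5.off = true  [d.mk > -6]
10. n9.mk = 20  [terminal]
11. n4.tag = false  [not B.off]
12. n10.ok = -8  [terminal]
13. n11.mk = 4  [terminal]
14. n3.off = false  [B.cnt == b.ok]
15. n0.cnt = true  [not B.off]
16. n0.ok = 25  [b.ok + d.mk + 2]
17. n0.off = true  [B.off == false]

true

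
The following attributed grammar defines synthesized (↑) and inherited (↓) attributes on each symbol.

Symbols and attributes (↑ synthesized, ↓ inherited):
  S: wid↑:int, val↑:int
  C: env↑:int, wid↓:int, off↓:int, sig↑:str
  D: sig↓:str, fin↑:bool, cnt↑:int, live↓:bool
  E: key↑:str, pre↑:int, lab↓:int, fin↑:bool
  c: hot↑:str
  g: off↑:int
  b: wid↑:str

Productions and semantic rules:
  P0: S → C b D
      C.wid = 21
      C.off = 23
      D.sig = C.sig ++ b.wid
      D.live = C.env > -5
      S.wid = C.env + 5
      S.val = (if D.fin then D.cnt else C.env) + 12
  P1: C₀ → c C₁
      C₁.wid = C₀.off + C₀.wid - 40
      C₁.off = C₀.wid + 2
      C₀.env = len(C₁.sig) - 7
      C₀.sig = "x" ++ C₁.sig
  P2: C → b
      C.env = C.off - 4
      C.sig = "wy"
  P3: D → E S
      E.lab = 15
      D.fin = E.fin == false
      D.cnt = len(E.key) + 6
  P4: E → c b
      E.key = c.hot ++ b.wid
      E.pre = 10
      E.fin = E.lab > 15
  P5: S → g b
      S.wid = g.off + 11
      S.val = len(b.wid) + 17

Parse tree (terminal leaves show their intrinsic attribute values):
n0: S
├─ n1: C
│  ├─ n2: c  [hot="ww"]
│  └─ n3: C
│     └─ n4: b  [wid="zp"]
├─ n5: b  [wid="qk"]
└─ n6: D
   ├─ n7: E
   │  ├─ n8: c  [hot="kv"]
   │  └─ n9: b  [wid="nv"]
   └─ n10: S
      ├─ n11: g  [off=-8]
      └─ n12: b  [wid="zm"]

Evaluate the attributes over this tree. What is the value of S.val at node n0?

22

1. n1.wid = 21  [21]
2. n1.off = 23  [23]
3. n2.hot = "ww"  [terminal]
4. n3.wid = 4  [C₀.off + C₀.wid - 40]
5. n3.off = 23  [C₀.wid + 2]
6. n4.wid = "zp"  [terminal]
7. n3.env = 19  [C.off - 4]
8. n3.sig = "wy"  ["wy"]
9. n1.env = -5  [len(C₁.sig) - 7]
10. n1.sig = "xwy"  ["x" ++ C₁.sig]
11. n5.wid = "qk"  [terminal]
12. n6.sig = "xwyqk"  [C.sig ++ b.wid]
13. n6.live = false  [C.env > -5]
14. n7.lab = 15  [15]
15. n8.hot = "kv"  [terminal]
16. n9.wid = "nv"  [terminal]
17. n7.key = "kvnv"  [c.hot ++ b.wid]
18. n7.pre = 10  [10]
19. n7.fin = false  [E.lab > 15]
20. n11.off = -8  [terminal]
21. n12.wid = "zm"  [terminal]
22. n10.wid = 3  [g.off + 11]
23. n10.val = 19  [len(b.wid) + 17]
24. n6.fin = true  [E.fin == false]
25. n6.cnt = 10  [len(E.key) + 6]
26. n0.wid = 0  [C.env + 5]
27. n0.val = 22  [(if D.fin then D.cnt else C.env) + 12]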